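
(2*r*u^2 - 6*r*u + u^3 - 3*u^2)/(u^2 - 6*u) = (2*r*u - 6*r + u^2 - 3*u)/(u - 6)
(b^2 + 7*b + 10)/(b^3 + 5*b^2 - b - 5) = (b + 2)/(b^2 - 1)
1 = 1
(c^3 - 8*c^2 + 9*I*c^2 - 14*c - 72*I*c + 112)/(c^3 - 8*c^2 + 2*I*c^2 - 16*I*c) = (c + 7*I)/c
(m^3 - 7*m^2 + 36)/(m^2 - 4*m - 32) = (-m^3 + 7*m^2 - 36)/(-m^2 + 4*m + 32)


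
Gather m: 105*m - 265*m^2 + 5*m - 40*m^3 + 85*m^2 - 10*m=-40*m^3 - 180*m^2 + 100*m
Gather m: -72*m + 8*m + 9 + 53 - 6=56 - 64*m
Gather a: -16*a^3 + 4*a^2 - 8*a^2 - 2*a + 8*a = -16*a^3 - 4*a^2 + 6*a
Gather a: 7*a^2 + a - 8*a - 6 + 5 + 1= 7*a^2 - 7*a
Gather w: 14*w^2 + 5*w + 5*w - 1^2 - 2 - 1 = 14*w^2 + 10*w - 4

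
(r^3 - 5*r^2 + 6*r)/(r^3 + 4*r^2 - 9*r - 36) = r*(r - 2)/(r^2 + 7*r + 12)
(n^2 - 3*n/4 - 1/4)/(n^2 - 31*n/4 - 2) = (n - 1)/(n - 8)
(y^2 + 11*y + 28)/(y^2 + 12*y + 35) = (y + 4)/(y + 5)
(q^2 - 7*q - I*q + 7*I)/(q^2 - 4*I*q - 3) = (q - 7)/(q - 3*I)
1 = 1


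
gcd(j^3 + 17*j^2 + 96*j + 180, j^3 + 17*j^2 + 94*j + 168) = j + 6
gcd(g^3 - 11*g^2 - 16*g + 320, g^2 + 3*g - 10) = g + 5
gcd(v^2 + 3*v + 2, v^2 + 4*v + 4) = v + 2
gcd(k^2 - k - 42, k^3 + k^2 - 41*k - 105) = k - 7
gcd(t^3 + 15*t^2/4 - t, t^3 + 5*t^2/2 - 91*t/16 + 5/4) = t^2 + 15*t/4 - 1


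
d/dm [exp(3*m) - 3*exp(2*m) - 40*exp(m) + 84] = (3*exp(2*m) - 6*exp(m) - 40)*exp(m)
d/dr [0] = 0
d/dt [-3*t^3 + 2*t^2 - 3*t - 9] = -9*t^2 + 4*t - 3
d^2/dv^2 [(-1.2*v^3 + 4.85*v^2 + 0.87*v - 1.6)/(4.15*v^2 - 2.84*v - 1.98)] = (-2.8421709430404e-14*v^5 + 1.13686837721616e-13*v^4 + 105.21311*v^3 + 33.29166*v^2 + 127.81146*v - 23.860808)/(71.473375*v^6 - 146.7357*v^5 - 1.88493*v^4 + 117.111376*v^3 + 0.899316000000006*v^2 - 33.401808*v - 7.762392)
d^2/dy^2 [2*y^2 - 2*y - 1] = 4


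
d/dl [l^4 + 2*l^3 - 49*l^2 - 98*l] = 4*l^3 + 6*l^2 - 98*l - 98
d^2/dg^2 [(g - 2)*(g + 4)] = 2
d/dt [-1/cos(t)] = -sin(t)/cos(t)^2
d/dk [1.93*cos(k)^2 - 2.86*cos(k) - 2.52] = (2.86 - 3.86*cos(k))*sin(k)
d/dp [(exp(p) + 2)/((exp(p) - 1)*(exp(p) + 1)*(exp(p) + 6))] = 2*(-exp(3*p) - 6*exp(2*p) - 12*exp(p) - 2)*exp(p)/(exp(6*p) + 12*exp(5*p) + 34*exp(4*p) - 24*exp(3*p) - 71*exp(2*p) + 12*exp(p) + 36)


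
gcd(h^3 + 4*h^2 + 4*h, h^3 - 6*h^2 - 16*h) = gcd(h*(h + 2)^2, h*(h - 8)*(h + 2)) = h^2 + 2*h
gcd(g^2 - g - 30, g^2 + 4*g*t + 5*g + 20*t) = g + 5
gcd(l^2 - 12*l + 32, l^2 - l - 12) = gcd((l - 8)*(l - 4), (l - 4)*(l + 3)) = l - 4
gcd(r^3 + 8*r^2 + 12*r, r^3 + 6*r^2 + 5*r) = r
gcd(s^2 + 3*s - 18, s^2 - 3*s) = s - 3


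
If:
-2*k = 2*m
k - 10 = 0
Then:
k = 10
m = -10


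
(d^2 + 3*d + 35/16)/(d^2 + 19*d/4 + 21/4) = (d + 5/4)/(d + 3)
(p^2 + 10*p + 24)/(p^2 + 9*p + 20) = (p + 6)/(p + 5)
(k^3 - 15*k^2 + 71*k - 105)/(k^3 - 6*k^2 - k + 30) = (k - 7)/(k + 2)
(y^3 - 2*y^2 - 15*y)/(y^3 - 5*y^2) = (y + 3)/y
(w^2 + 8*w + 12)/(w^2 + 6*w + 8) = (w + 6)/(w + 4)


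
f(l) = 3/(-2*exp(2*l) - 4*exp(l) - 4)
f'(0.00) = 0.24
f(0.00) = -0.30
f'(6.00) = 0.00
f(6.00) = 0.00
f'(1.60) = 0.07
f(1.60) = -0.04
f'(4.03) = 0.00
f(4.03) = -0.00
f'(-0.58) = 0.22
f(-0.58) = -0.44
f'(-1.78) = 0.11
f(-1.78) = -0.63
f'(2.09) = 0.03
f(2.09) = -0.02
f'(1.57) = 0.07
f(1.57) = -0.04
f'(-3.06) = 0.03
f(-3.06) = -0.72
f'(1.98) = 0.04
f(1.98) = -0.02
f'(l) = 3*(4*exp(2*l) + 4*exp(l))/(-2*exp(2*l) - 4*exp(l) - 4)^2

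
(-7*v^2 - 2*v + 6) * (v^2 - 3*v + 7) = -7*v^4 + 19*v^3 - 37*v^2 - 32*v + 42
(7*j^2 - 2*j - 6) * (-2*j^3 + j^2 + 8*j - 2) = -14*j^5 + 11*j^4 + 66*j^3 - 36*j^2 - 44*j + 12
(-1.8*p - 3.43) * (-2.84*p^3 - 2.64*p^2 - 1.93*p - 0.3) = 5.112*p^4 + 14.4932*p^3 + 12.5292*p^2 + 7.1599*p + 1.029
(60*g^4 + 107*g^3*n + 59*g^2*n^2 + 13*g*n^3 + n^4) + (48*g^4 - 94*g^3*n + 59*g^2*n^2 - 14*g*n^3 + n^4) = 108*g^4 + 13*g^3*n + 118*g^2*n^2 - g*n^3 + 2*n^4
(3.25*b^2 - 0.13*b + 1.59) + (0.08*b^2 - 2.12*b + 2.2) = 3.33*b^2 - 2.25*b + 3.79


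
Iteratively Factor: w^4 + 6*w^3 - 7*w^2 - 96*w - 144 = (w - 4)*(w^3 + 10*w^2 + 33*w + 36) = (w - 4)*(w + 4)*(w^2 + 6*w + 9) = (w - 4)*(w + 3)*(w + 4)*(w + 3)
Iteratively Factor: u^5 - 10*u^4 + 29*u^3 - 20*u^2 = (u - 1)*(u^4 - 9*u^3 + 20*u^2) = (u - 4)*(u - 1)*(u^3 - 5*u^2) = (u - 5)*(u - 4)*(u - 1)*(u^2) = u*(u - 5)*(u - 4)*(u - 1)*(u)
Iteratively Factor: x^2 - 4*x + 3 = (x - 3)*(x - 1)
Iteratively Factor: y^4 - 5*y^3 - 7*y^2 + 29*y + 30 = (y - 3)*(y^3 - 2*y^2 - 13*y - 10) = (y - 3)*(y + 2)*(y^2 - 4*y - 5) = (y - 3)*(y + 1)*(y + 2)*(y - 5)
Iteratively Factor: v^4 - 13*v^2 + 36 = (v + 3)*(v^3 - 3*v^2 - 4*v + 12) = (v - 2)*(v + 3)*(v^2 - v - 6) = (v - 2)*(v + 2)*(v + 3)*(v - 3)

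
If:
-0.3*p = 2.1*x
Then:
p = -7.0*x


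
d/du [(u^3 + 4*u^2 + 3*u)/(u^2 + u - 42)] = (u^4 + 2*u^3 - 125*u^2 - 336*u - 126)/(u^4 + 2*u^3 - 83*u^2 - 84*u + 1764)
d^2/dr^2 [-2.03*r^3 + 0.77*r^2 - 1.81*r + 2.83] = 1.54 - 12.18*r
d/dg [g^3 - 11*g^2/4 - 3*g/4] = 3*g^2 - 11*g/2 - 3/4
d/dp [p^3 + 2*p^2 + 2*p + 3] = 3*p^2 + 4*p + 2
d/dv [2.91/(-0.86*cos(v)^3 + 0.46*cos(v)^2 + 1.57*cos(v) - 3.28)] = (-7.5078*cos(v)^2 + 2.6772*cos(v) + 4.5687)*sin(v)/(0.86*cos(v)^3 - 0.46*cos(v)^2 - 1.57*cos(v) + 3.28)^2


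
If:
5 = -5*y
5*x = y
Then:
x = -1/5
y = -1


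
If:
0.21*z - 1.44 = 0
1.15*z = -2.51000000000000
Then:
No Solution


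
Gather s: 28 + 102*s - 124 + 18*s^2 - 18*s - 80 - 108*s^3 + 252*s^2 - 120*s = -108*s^3 + 270*s^2 - 36*s - 176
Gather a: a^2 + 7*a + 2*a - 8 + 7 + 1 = a^2 + 9*a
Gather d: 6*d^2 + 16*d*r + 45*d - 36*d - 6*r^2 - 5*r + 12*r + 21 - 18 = 6*d^2 + d*(16*r + 9) - 6*r^2 + 7*r + 3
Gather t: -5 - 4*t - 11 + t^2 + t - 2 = t^2 - 3*t - 18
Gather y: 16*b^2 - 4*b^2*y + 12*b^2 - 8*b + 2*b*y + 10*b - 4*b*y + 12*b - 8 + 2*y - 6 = 28*b^2 + 14*b + y*(-4*b^2 - 2*b + 2) - 14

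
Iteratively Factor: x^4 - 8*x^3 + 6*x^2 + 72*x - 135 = (x - 5)*(x^3 - 3*x^2 - 9*x + 27) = (x - 5)*(x - 3)*(x^2 - 9) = (x - 5)*(x - 3)^2*(x + 3)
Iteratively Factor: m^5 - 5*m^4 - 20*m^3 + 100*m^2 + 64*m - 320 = (m + 4)*(m^4 - 9*m^3 + 16*m^2 + 36*m - 80) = (m + 2)*(m + 4)*(m^3 - 11*m^2 + 38*m - 40) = (m - 5)*(m + 2)*(m + 4)*(m^2 - 6*m + 8) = (m - 5)*(m - 4)*(m + 2)*(m + 4)*(m - 2)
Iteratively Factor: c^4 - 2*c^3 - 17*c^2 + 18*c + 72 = (c + 2)*(c^3 - 4*c^2 - 9*c + 36) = (c - 3)*(c + 2)*(c^2 - c - 12) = (c - 3)*(c + 2)*(c + 3)*(c - 4)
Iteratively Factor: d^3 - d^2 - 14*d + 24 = (d - 2)*(d^2 + d - 12) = (d - 3)*(d - 2)*(d + 4)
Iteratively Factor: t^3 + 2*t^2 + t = (t)*(t^2 + 2*t + 1) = t*(t + 1)*(t + 1)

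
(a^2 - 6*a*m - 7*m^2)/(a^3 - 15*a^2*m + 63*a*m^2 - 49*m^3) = (a + m)/(a^2 - 8*a*m + 7*m^2)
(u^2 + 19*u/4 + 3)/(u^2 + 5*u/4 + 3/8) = 2*(u + 4)/(2*u + 1)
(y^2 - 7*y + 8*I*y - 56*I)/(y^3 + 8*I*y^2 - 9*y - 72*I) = (y - 7)/(y^2 - 9)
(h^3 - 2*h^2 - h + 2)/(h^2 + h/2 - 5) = 2*(h^2 - 1)/(2*h + 5)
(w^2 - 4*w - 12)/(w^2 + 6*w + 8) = (w - 6)/(w + 4)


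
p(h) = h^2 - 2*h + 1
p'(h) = 2*h - 2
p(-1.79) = 7.78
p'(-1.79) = -5.58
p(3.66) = 7.08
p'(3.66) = 5.32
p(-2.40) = 11.56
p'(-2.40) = -6.80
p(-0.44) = 2.07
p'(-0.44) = -2.88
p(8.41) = 54.91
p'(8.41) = 14.82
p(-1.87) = 8.24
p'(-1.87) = -5.74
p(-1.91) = 8.47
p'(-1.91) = -5.82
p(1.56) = 0.31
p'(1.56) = 1.12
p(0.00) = 1.00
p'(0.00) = -2.00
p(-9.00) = 100.00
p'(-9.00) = -20.00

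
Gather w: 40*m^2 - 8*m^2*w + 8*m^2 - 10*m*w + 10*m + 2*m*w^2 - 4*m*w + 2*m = 48*m^2 + 2*m*w^2 + 12*m + w*(-8*m^2 - 14*m)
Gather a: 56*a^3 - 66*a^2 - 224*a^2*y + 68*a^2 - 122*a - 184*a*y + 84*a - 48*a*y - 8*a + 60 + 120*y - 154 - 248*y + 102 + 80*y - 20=56*a^3 + a^2*(2 - 224*y) + a*(-232*y - 46) - 48*y - 12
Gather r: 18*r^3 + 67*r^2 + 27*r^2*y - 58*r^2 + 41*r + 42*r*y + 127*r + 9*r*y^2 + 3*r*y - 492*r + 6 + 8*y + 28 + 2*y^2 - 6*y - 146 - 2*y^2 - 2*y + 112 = 18*r^3 + r^2*(27*y + 9) + r*(9*y^2 + 45*y - 324)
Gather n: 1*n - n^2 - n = -n^2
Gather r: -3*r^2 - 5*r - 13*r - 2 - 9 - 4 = -3*r^2 - 18*r - 15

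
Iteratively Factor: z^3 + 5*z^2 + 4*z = (z + 1)*(z^2 + 4*z) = z*(z + 1)*(z + 4)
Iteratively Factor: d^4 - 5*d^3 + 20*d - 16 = (d + 2)*(d^3 - 7*d^2 + 14*d - 8) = (d - 1)*(d + 2)*(d^2 - 6*d + 8) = (d - 4)*(d - 1)*(d + 2)*(d - 2)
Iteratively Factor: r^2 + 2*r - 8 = (r + 4)*(r - 2)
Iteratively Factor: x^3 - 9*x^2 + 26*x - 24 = (x - 3)*(x^2 - 6*x + 8) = (x - 4)*(x - 3)*(x - 2)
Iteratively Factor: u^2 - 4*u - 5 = (u - 5)*(u + 1)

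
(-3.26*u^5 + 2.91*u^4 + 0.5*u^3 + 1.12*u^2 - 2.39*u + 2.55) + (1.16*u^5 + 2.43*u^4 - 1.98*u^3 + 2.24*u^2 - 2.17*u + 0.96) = -2.1*u^5 + 5.34*u^4 - 1.48*u^3 + 3.36*u^2 - 4.56*u + 3.51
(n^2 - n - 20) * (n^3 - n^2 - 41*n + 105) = n^5 - 2*n^4 - 60*n^3 + 166*n^2 + 715*n - 2100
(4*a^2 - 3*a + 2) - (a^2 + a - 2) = 3*a^2 - 4*a + 4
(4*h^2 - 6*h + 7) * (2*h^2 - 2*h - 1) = 8*h^4 - 20*h^3 + 22*h^2 - 8*h - 7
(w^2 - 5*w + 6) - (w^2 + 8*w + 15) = -13*w - 9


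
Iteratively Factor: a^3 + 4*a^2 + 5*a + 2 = (a + 2)*(a^2 + 2*a + 1) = (a + 1)*(a + 2)*(a + 1)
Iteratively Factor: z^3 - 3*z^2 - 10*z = (z - 5)*(z^2 + 2*z) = (z - 5)*(z + 2)*(z)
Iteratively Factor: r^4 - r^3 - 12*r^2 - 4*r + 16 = (r - 4)*(r^3 + 3*r^2 - 4) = (r - 4)*(r + 2)*(r^2 + r - 2) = (r - 4)*(r + 2)^2*(r - 1)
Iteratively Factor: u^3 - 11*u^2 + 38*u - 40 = (u - 5)*(u^2 - 6*u + 8) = (u - 5)*(u - 2)*(u - 4)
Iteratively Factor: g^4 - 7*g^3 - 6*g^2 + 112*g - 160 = (g - 5)*(g^3 - 2*g^2 - 16*g + 32) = (g - 5)*(g - 2)*(g^2 - 16) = (g - 5)*(g - 4)*(g - 2)*(g + 4)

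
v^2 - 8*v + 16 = (v - 4)^2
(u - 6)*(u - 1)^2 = u^3 - 8*u^2 + 13*u - 6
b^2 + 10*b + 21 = (b + 3)*(b + 7)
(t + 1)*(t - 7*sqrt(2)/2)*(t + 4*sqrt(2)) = t^3 + sqrt(2)*t^2/2 + t^2 - 28*t + sqrt(2)*t/2 - 28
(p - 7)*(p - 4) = p^2 - 11*p + 28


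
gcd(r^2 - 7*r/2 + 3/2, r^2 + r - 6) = 1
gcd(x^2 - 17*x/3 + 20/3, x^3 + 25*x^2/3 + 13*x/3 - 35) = x - 5/3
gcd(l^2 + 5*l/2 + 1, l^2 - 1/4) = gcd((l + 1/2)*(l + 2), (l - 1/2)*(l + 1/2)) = l + 1/2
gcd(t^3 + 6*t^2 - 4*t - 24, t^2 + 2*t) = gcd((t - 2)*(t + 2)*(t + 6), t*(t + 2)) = t + 2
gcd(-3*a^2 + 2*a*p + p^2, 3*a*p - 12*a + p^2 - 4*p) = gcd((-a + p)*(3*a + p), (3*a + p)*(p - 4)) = 3*a + p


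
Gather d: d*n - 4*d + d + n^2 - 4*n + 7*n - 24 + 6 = d*(n - 3) + n^2 + 3*n - 18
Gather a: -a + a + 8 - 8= 0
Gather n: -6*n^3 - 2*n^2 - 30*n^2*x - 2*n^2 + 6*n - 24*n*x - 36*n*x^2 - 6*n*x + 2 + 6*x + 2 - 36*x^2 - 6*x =-6*n^3 + n^2*(-30*x - 4) + n*(-36*x^2 - 30*x + 6) - 36*x^2 + 4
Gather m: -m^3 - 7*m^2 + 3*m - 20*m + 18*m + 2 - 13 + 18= -m^3 - 7*m^2 + m + 7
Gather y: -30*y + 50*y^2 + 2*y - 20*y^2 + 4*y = 30*y^2 - 24*y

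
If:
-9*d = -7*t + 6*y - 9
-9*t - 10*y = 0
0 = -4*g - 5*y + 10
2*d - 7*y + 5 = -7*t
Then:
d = 577/1445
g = 2323/1156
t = -126/289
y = 567/1445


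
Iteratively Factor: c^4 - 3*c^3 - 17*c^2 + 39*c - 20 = (c - 1)*(c^3 - 2*c^2 - 19*c + 20) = (c - 1)^2*(c^2 - c - 20) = (c - 5)*(c - 1)^2*(c + 4)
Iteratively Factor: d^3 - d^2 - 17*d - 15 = (d - 5)*(d^2 + 4*d + 3) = (d - 5)*(d + 3)*(d + 1)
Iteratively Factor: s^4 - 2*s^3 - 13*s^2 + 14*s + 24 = (s + 3)*(s^3 - 5*s^2 + 2*s + 8) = (s + 1)*(s + 3)*(s^2 - 6*s + 8) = (s - 4)*(s + 1)*(s + 3)*(s - 2)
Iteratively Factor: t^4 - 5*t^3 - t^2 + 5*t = (t + 1)*(t^3 - 6*t^2 + 5*t) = (t - 5)*(t + 1)*(t^2 - t) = (t - 5)*(t - 1)*(t + 1)*(t)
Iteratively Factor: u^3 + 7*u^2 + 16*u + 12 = (u + 2)*(u^2 + 5*u + 6) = (u + 2)^2*(u + 3)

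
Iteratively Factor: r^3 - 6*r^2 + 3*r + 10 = (r - 2)*(r^2 - 4*r - 5) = (r - 5)*(r - 2)*(r + 1)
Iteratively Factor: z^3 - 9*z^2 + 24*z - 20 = (z - 2)*(z^2 - 7*z + 10) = (z - 2)^2*(z - 5)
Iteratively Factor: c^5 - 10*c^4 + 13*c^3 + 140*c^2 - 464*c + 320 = (c - 4)*(c^4 - 6*c^3 - 11*c^2 + 96*c - 80) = (c - 4)*(c - 1)*(c^3 - 5*c^2 - 16*c + 80) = (c - 4)^2*(c - 1)*(c^2 - c - 20) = (c - 4)^2*(c - 1)*(c + 4)*(c - 5)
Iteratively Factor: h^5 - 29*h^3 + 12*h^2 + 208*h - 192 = (h - 3)*(h^4 + 3*h^3 - 20*h^2 - 48*h + 64) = (h - 3)*(h + 4)*(h^3 - h^2 - 16*h + 16) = (h - 4)*(h - 3)*(h + 4)*(h^2 + 3*h - 4) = (h - 4)*(h - 3)*(h + 4)^2*(h - 1)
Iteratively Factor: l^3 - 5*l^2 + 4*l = (l - 4)*(l^2 - l) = (l - 4)*(l - 1)*(l)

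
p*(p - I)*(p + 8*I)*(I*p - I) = I*p^4 - 7*p^3 - I*p^3 + 7*p^2 + 8*I*p^2 - 8*I*p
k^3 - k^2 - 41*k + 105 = (k - 5)*(k - 3)*(k + 7)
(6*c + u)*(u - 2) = 6*c*u - 12*c + u^2 - 2*u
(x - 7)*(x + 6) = x^2 - x - 42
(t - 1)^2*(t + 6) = t^3 + 4*t^2 - 11*t + 6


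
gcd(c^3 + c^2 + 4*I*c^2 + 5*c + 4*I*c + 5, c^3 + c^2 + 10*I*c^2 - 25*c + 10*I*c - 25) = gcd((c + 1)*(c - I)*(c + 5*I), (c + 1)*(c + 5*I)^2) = c^2 + c*(1 + 5*I) + 5*I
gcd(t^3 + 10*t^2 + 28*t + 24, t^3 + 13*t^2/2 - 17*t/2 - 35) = t + 2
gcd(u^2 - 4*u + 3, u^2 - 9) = u - 3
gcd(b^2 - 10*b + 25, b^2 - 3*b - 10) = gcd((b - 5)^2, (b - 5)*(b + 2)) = b - 5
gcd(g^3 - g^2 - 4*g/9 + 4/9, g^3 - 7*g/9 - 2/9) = g^2 - g/3 - 2/3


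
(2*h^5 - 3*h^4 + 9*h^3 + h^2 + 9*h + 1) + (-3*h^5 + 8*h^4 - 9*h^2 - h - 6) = -h^5 + 5*h^4 + 9*h^3 - 8*h^2 + 8*h - 5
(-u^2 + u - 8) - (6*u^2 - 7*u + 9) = -7*u^2 + 8*u - 17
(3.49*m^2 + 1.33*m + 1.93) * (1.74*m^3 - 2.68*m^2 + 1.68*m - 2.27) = 6.0726*m^5 - 7.039*m^4 + 5.657*m^3 - 10.8603*m^2 + 0.2233*m - 4.3811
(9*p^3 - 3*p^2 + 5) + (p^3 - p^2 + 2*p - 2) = 10*p^3 - 4*p^2 + 2*p + 3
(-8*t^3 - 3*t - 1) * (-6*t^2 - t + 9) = 48*t^5 + 8*t^4 - 54*t^3 + 9*t^2 - 26*t - 9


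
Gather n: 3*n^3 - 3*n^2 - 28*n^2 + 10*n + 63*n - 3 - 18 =3*n^3 - 31*n^2 + 73*n - 21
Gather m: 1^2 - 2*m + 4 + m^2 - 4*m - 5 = m^2 - 6*m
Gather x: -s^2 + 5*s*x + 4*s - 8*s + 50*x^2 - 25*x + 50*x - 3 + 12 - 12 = -s^2 - 4*s + 50*x^2 + x*(5*s + 25) - 3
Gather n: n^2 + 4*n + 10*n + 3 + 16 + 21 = n^2 + 14*n + 40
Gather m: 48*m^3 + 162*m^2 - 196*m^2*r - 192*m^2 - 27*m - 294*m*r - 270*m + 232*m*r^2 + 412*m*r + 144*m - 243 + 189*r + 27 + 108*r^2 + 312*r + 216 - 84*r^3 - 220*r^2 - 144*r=48*m^3 + m^2*(-196*r - 30) + m*(232*r^2 + 118*r - 153) - 84*r^3 - 112*r^2 + 357*r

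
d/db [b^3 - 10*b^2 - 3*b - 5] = 3*b^2 - 20*b - 3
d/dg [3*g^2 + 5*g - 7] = 6*g + 5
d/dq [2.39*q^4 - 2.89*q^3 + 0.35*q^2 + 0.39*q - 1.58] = 9.56*q^3 - 8.67*q^2 + 0.7*q + 0.39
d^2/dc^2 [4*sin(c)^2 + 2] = 8*cos(2*c)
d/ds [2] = 0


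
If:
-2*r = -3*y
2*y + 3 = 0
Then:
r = -9/4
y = -3/2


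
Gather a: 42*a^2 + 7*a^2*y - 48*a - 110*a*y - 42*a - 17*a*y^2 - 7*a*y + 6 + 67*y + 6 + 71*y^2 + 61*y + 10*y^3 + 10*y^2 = a^2*(7*y + 42) + a*(-17*y^2 - 117*y - 90) + 10*y^3 + 81*y^2 + 128*y + 12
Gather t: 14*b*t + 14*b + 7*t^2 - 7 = 14*b*t + 14*b + 7*t^2 - 7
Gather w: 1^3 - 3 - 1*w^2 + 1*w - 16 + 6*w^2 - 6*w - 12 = 5*w^2 - 5*w - 30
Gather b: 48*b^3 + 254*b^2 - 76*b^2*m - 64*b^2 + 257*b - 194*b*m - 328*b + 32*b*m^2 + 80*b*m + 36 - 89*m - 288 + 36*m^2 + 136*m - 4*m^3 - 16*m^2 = 48*b^3 + b^2*(190 - 76*m) + b*(32*m^2 - 114*m - 71) - 4*m^3 + 20*m^2 + 47*m - 252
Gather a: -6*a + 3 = 3 - 6*a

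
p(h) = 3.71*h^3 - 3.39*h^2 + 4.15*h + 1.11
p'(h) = 11.13*h^2 - 6.78*h + 4.15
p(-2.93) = -133.47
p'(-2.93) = 119.57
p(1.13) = 6.82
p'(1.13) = 10.70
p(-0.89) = -7.88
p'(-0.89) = 19.00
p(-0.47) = -1.97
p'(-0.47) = 9.80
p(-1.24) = -16.32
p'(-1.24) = 29.67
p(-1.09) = -12.25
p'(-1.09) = 24.76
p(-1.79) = -38.46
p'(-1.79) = 51.95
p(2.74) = 63.35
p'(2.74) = 69.13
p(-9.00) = -3015.42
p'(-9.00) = 966.70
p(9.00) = 2468.46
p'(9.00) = 844.66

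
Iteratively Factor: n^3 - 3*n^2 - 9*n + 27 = (n - 3)*(n^2 - 9) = (n - 3)*(n + 3)*(n - 3)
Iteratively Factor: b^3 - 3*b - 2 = (b - 2)*(b^2 + 2*b + 1) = (b - 2)*(b + 1)*(b + 1)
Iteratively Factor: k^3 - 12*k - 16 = (k + 2)*(k^2 - 2*k - 8) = (k + 2)^2*(k - 4)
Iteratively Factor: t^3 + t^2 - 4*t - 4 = (t + 2)*(t^2 - t - 2) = (t + 1)*(t + 2)*(t - 2)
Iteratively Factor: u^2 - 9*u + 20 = (u - 4)*(u - 5)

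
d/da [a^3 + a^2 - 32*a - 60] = 3*a^2 + 2*a - 32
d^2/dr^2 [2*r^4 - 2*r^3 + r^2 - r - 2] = 24*r^2 - 12*r + 2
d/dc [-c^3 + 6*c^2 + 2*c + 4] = -3*c^2 + 12*c + 2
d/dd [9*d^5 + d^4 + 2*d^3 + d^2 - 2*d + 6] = 45*d^4 + 4*d^3 + 6*d^2 + 2*d - 2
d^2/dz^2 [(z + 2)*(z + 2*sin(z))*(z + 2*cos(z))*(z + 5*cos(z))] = -2*z^3*sin(z) - 7*z^3*cos(z) - 46*z^2*sin(z) - 28*z^2*sin(2*z) - 2*z^2*cos(z) - 20*z^2*cos(2*z) + 12*z^2 - 49*z*sin(z) - 96*z*sin(2*z) - 45*z*sin(3*z) + 58*z*cos(z) + 16*z*cos(2*z) + 12*z - 2*sin(z) - 26*sin(2*z) - 90*sin(3*z) + 38*cos(z) + 66*cos(2*z) + 30*cos(3*z) + 10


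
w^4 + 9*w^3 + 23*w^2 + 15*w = w*(w + 1)*(w + 3)*(w + 5)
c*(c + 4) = c^2 + 4*c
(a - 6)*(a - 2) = a^2 - 8*a + 12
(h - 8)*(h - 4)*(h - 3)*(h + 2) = h^4 - 13*h^3 + 38*h^2 + 40*h - 192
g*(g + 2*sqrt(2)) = g^2 + 2*sqrt(2)*g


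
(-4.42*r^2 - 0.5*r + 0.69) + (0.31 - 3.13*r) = -4.42*r^2 - 3.63*r + 1.0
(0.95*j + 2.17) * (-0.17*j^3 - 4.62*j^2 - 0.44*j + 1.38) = -0.1615*j^4 - 4.7579*j^3 - 10.4434*j^2 + 0.3562*j + 2.9946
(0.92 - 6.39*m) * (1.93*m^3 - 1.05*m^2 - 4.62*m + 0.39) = -12.3327*m^4 + 8.4851*m^3 + 28.5558*m^2 - 6.7425*m + 0.3588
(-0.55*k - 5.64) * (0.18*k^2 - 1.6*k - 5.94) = -0.099*k^3 - 0.1352*k^2 + 12.291*k + 33.5016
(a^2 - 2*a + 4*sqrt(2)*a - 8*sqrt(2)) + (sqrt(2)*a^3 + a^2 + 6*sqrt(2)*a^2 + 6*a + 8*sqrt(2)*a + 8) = sqrt(2)*a^3 + 2*a^2 + 6*sqrt(2)*a^2 + 4*a + 12*sqrt(2)*a - 8*sqrt(2) + 8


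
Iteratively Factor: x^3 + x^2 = (x)*(x^2 + x) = x^2*(x + 1)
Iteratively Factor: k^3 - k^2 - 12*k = (k)*(k^2 - k - 12) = k*(k - 4)*(k + 3)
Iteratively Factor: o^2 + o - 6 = (o + 3)*(o - 2)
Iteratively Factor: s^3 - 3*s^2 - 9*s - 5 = (s + 1)*(s^2 - 4*s - 5) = (s - 5)*(s + 1)*(s + 1)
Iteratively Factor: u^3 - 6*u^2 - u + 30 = (u + 2)*(u^2 - 8*u + 15) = (u - 3)*(u + 2)*(u - 5)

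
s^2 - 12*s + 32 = (s - 8)*(s - 4)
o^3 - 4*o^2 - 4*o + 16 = (o - 4)*(o - 2)*(o + 2)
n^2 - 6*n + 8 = (n - 4)*(n - 2)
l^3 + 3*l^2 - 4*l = l*(l - 1)*(l + 4)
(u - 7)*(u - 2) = u^2 - 9*u + 14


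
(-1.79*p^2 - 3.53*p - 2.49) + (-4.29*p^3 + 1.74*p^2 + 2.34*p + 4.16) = -4.29*p^3 - 0.05*p^2 - 1.19*p + 1.67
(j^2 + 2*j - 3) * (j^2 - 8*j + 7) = j^4 - 6*j^3 - 12*j^2 + 38*j - 21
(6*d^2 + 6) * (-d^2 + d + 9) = -6*d^4 + 6*d^3 + 48*d^2 + 6*d + 54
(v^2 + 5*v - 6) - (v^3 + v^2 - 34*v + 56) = -v^3 + 39*v - 62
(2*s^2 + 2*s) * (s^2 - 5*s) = 2*s^4 - 8*s^3 - 10*s^2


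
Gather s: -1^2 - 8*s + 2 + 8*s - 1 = 0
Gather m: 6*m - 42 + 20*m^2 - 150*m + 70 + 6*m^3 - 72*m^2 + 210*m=6*m^3 - 52*m^2 + 66*m + 28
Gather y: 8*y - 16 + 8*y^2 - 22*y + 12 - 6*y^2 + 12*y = 2*y^2 - 2*y - 4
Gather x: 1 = 1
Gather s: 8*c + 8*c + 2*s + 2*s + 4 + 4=16*c + 4*s + 8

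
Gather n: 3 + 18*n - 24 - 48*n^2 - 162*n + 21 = -48*n^2 - 144*n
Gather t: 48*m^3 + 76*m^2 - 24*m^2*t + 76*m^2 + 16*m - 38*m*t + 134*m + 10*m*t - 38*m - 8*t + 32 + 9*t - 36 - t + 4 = 48*m^3 + 152*m^2 + 112*m + t*(-24*m^2 - 28*m)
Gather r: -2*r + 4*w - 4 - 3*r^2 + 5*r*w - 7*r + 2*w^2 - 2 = -3*r^2 + r*(5*w - 9) + 2*w^2 + 4*w - 6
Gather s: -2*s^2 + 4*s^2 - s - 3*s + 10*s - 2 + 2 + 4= 2*s^2 + 6*s + 4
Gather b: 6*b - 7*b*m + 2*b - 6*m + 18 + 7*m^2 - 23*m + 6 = b*(8 - 7*m) + 7*m^2 - 29*m + 24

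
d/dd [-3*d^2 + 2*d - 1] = 2 - 6*d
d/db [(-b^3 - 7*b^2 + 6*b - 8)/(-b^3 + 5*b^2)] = 2*(-6*b^3 + 6*b^2 - 27*b + 40)/(b^3*(b^2 - 10*b + 25))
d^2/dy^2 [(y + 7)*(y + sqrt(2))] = 2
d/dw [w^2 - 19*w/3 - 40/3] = 2*w - 19/3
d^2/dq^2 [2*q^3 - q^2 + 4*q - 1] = 12*q - 2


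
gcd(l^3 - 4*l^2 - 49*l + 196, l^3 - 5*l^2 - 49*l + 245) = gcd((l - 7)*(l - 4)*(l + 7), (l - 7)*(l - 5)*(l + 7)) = l^2 - 49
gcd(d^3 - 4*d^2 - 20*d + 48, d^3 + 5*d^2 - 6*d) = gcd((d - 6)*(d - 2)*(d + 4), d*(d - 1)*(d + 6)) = 1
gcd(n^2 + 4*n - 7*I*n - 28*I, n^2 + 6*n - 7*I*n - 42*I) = n - 7*I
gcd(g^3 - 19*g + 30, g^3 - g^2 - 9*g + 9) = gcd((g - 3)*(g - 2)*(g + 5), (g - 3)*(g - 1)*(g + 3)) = g - 3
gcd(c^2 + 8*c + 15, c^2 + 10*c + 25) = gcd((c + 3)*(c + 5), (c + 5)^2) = c + 5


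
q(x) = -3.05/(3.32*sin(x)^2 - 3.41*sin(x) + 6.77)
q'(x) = -3.05*(-6.64*sin(x)*cos(x) + 3.41*cos(x))/(3.32*sin(x)^2 - 3.41*sin(x) + 6.77)^2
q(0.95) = -0.49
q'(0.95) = 0.09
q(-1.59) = -0.23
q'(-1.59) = 0.00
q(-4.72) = -0.46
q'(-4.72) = 0.00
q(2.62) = -0.52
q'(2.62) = 0.01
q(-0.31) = -0.38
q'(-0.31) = -0.24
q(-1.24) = -0.24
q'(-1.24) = -0.06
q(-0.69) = -0.30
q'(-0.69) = -0.17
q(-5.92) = -0.51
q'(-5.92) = -0.08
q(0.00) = -0.45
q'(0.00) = -0.23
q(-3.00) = -0.42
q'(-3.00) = 0.25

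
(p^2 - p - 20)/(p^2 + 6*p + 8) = (p - 5)/(p + 2)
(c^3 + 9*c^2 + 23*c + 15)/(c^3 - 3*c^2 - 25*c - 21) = (c + 5)/(c - 7)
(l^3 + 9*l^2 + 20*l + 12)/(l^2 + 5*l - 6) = (l^2 + 3*l + 2)/(l - 1)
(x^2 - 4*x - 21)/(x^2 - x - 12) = (x - 7)/(x - 4)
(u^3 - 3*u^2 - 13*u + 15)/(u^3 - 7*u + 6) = (u - 5)/(u - 2)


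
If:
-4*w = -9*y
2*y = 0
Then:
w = 0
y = 0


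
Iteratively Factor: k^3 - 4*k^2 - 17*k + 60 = (k - 5)*(k^2 + k - 12) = (k - 5)*(k - 3)*(k + 4)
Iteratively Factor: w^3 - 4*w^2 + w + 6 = (w - 3)*(w^2 - w - 2) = (w - 3)*(w - 2)*(w + 1)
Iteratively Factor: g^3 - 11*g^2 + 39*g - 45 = (g - 5)*(g^2 - 6*g + 9) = (g - 5)*(g - 3)*(g - 3)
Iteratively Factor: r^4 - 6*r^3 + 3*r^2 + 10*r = (r - 5)*(r^3 - r^2 - 2*r) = (r - 5)*(r - 2)*(r^2 + r) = (r - 5)*(r - 2)*(r + 1)*(r)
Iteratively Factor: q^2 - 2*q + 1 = (q - 1)*(q - 1)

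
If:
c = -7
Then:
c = -7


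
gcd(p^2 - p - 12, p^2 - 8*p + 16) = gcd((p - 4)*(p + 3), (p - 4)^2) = p - 4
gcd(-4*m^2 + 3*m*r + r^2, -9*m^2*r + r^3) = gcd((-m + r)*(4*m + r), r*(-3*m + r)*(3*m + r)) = 1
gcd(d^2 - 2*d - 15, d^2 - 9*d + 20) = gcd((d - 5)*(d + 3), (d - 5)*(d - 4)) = d - 5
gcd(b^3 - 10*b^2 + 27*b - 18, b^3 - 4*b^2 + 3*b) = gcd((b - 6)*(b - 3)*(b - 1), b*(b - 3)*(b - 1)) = b^2 - 4*b + 3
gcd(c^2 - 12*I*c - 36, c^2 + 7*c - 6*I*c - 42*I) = c - 6*I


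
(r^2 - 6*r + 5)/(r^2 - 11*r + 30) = (r - 1)/(r - 6)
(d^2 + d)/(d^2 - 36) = d*(d + 1)/(d^2 - 36)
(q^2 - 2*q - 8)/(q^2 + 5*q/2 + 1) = 2*(q - 4)/(2*q + 1)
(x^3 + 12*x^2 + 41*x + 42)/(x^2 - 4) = (x^2 + 10*x + 21)/(x - 2)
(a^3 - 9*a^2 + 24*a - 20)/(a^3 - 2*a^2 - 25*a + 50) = (a - 2)/(a + 5)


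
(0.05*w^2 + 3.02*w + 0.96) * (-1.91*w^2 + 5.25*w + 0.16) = -0.0955*w^4 - 5.5057*w^3 + 14.0294*w^2 + 5.5232*w + 0.1536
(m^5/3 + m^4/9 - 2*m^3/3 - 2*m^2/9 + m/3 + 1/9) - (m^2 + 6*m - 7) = m^5/3 + m^4/9 - 2*m^3/3 - 11*m^2/9 - 17*m/3 + 64/9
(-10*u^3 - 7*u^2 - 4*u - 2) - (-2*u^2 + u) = -10*u^3 - 5*u^2 - 5*u - 2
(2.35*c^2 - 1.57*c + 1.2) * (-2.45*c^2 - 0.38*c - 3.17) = -5.7575*c^4 + 2.9535*c^3 - 9.7929*c^2 + 4.5209*c - 3.804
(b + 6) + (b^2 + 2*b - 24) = b^2 + 3*b - 18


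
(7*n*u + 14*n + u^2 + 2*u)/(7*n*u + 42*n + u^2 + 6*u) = (u + 2)/(u + 6)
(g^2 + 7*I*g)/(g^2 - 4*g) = (g + 7*I)/(g - 4)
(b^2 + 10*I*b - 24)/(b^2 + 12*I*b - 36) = (b + 4*I)/(b + 6*I)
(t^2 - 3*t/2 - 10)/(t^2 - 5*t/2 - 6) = (2*t + 5)/(2*t + 3)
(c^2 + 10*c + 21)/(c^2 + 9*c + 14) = (c + 3)/(c + 2)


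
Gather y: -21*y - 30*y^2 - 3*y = -30*y^2 - 24*y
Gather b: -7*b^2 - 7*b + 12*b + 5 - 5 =-7*b^2 + 5*b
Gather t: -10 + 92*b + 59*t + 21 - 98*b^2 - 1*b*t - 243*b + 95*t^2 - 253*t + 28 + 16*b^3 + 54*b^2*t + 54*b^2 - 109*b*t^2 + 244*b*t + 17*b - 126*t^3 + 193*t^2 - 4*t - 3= 16*b^3 - 44*b^2 - 134*b - 126*t^3 + t^2*(288 - 109*b) + t*(54*b^2 + 243*b - 198) + 36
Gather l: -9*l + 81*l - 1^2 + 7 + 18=72*l + 24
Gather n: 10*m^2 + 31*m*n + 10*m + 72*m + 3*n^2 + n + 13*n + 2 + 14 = 10*m^2 + 82*m + 3*n^2 + n*(31*m + 14) + 16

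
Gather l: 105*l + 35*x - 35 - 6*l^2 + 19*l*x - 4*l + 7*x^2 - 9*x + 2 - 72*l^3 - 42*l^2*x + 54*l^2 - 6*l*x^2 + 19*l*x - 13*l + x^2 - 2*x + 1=-72*l^3 + l^2*(48 - 42*x) + l*(-6*x^2 + 38*x + 88) + 8*x^2 + 24*x - 32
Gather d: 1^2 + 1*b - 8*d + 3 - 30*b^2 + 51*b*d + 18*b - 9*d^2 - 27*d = -30*b^2 + 19*b - 9*d^2 + d*(51*b - 35) + 4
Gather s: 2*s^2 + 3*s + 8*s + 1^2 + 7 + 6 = 2*s^2 + 11*s + 14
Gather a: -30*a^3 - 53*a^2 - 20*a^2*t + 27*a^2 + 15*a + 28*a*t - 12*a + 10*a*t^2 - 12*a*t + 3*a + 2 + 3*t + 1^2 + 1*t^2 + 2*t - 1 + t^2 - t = -30*a^3 + a^2*(-20*t - 26) + a*(10*t^2 + 16*t + 6) + 2*t^2 + 4*t + 2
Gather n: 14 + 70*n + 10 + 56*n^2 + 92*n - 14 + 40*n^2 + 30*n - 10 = 96*n^2 + 192*n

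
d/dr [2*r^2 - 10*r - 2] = 4*r - 10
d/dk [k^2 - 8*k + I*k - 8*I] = 2*k - 8 + I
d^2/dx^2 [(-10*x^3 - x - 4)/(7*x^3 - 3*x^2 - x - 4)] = 2*(-210*x^6 - 357*x^5 - 2793*x^4 + 766*x^3 - 312*x^2 - 816*x + 48)/(343*x^9 - 441*x^8 + 42*x^7 - 489*x^6 + 498*x^5 + 51*x^4 + 263*x^3 - 156*x^2 - 48*x - 64)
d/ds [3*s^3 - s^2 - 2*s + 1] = 9*s^2 - 2*s - 2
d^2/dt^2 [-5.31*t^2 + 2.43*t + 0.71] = -10.6200000000000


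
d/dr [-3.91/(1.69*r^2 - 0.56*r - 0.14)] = (13.2158*r - 2.1896)/(-1.69*r^2 + 0.56*r + 0.14)^2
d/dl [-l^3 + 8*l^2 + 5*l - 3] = -3*l^2 + 16*l + 5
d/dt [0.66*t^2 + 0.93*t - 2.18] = 1.32*t + 0.93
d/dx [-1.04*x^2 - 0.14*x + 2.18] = -2.08*x - 0.14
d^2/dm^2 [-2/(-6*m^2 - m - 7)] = 4*(-36*m^2 - 6*m + (12*m + 1)^2 - 42)/(6*m^2 + m + 7)^3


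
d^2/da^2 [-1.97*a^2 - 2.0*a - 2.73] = -3.94000000000000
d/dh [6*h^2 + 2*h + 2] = 12*h + 2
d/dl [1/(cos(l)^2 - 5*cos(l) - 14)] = (2*cos(l) - 5)*sin(l)/(sin(l)^2 + 5*cos(l) + 13)^2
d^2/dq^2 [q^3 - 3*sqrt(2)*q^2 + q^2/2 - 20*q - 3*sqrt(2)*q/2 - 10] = 6*q - 6*sqrt(2) + 1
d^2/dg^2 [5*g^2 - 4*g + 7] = 10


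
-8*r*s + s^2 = s*(-8*r + s)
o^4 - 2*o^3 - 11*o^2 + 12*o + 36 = (o - 3)^2*(o + 2)^2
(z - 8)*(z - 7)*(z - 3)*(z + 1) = z^4 - 17*z^3 + 83*z^2 - 67*z - 168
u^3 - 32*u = u*(u - 4*sqrt(2))*(u + 4*sqrt(2))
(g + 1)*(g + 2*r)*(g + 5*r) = g^3 + 7*g^2*r + g^2 + 10*g*r^2 + 7*g*r + 10*r^2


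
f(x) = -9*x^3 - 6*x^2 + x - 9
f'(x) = -27*x^2 - 12*x + 1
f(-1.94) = 32.19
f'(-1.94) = -77.34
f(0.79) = -16.39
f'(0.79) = -25.33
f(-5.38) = 1213.44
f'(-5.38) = -715.94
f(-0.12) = -9.19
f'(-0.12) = 2.05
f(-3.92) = 437.01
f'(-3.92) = -366.85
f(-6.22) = 1918.43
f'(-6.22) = -968.95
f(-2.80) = 138.73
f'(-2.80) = -177.08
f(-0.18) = -9.32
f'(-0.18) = 2.29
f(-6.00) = 1713.00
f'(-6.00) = -899.00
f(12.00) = -16413.00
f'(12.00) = -4031.00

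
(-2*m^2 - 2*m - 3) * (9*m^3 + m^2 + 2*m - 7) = -18*m^5 - 20*m^4 - 33*m^3 + 7*m^2 + 8*m + 21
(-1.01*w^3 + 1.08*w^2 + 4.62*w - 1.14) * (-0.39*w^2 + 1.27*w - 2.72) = 0.3939*w^5 - 1.7039*w^4 + 2.317*w^3 + 3.3744*w^2 - 14.0142*w + 3.1008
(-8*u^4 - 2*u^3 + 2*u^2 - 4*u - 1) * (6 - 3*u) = 24*u^5 - 42*u^4 - 18*u^3 + 24*u^2 - 21*u - 6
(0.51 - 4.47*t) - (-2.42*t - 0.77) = 1.28 - 2.05*t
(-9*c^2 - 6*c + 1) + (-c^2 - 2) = -10*c^2 - 6*c - 1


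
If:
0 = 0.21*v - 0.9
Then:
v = 4.29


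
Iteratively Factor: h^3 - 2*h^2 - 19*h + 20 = (h + 4)*(h^2 - 6*h + 5) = (h - 1)*(h + 4)*(h - 5)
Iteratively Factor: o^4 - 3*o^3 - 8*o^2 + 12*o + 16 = (o + 2)*(o^3 - 5*o^2 + 2*o + 8) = (o + 1)*(o + 2)*(o^2 - 6*o + 8) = (o - 4)*(o + 1)*(o + 2)*(o - 2)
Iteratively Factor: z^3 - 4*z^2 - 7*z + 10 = (z - 1)*(z^2 - 3*z - 10) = (z - 1)*(z + 2)*(z - 5)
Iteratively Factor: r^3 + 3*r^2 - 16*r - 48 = (r + 4)*(r^2 - r - 12) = (r + 3)*(r + 4)*(r - 4)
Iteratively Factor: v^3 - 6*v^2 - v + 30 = (v + 2)*(v^2 - 8*v + 15) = (v - 3)*(v + 2)*(v - 5)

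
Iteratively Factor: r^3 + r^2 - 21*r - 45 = (r - 5)*(r^2 + 6*r + 9) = (r - 5)*(r + 3)*(r + 3)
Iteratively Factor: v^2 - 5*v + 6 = (v - 3)*(v - 2)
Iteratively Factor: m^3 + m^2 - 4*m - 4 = (m + 1)*(m^2 - 4) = (m + 1)*(m + 2)*(m - 2)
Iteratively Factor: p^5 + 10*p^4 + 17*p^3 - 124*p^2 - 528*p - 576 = (p + 3)*(p^4 + 7*p^3 - 4*p^2 - 112*p - 192) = (p + 3)*(p + 4)*(p^3 + 3*p^2 - 16*p - 48) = (p - 4)*(p + 3)*(p + 4)*(p^2 + 7*p + 12) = (p - 4)*(p + 3)*(p + 4)^2*(p + 3)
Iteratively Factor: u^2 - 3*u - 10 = (u + 2)*(u - 5)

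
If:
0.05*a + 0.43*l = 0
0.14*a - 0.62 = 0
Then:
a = 4.43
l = -0.51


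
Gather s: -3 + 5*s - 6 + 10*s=15*s - 9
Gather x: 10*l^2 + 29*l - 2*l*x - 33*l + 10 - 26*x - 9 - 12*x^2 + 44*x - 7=10*l^2 - 4*l - 12*x^2 + x*(18 - 2*l) - 6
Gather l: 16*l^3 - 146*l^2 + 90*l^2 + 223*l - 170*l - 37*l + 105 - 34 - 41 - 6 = 16*l^3 - 56*l^2 + 16*l + 24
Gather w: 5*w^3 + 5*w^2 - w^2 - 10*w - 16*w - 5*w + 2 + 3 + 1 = 5*w^3 + 4*w^2 - 31*w + 6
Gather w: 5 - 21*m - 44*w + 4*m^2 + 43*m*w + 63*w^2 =4*m^2 - 21*m + 63*w^2 + w*(43*m - 44) + 5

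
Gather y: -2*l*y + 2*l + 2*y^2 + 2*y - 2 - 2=2*l + 2*y^2 + y*(2 - 2*l) - 4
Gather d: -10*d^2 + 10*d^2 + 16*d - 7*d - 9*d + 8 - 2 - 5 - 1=0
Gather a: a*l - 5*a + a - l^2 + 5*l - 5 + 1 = a*(l - 4) - l^2 + 5*l - 4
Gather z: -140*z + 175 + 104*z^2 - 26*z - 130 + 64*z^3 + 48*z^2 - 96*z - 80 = 64*z^3 + 152*z^2 - 262*z - 35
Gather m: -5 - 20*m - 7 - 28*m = -48*m - 12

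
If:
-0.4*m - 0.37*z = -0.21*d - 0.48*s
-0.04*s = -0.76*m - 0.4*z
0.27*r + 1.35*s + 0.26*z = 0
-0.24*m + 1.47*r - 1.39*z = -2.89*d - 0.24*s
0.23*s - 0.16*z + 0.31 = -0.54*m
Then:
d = 0.57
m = -0.36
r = -0.53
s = -0.02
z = 0.68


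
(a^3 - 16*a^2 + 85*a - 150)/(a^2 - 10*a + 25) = a - 6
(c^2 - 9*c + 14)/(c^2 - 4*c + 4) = (c - 7)/(c - 2)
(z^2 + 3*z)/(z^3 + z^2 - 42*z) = (z + 3)/(z^2 + z - 42)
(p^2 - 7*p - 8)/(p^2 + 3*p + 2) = (p - 8)/(p + 2)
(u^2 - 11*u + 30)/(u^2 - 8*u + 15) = (u - 6)/(u - 3)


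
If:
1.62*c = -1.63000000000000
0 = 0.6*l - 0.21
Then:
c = -1.01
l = 0.35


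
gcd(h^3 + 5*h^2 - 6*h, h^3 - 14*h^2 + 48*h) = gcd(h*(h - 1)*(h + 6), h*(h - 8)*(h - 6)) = h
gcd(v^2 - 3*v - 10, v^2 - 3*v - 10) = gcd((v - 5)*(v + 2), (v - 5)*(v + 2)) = v^2 - 3*v - 10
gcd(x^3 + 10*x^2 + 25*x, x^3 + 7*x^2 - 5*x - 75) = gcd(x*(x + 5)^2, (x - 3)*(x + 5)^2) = x^2 + 10*x + 25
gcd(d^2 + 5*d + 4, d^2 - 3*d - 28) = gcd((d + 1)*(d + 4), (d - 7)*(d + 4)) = d + 4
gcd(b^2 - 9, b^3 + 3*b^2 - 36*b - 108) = b + 3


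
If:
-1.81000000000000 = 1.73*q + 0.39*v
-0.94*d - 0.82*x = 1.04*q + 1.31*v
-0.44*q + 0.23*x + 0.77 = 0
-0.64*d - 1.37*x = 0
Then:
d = 8.38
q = -0.30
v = -3.33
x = -3.91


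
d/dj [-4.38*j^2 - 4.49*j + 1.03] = -8.76*j - 4.49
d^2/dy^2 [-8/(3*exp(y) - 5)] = (-72*exp(y) - 120)*exp(y)/(3*exp(y) - 5)^3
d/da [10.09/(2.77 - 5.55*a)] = 55.9995/(5.55*a - 2.77)^2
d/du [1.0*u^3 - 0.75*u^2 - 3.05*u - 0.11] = 3.0*u^2 - 1.5*u - 3.05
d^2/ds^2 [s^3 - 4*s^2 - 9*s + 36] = 6*s - 8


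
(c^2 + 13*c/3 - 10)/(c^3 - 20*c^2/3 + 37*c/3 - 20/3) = (c + 6)/(c^2 - 5*c + 4)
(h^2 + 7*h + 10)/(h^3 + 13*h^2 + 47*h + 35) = (h + 2)/(h^2 + 8*h + 7)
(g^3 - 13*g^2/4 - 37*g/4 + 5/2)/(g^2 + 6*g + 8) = (4*g^2 - 21*g + 5)/(4*(g + 4))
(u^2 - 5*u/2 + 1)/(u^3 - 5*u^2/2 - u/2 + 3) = (2*u - 1)/(2*u^2 - u - 3)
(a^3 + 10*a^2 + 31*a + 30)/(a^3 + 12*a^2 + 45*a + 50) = (a + 3)/(a + 5)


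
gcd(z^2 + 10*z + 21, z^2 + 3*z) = z + 3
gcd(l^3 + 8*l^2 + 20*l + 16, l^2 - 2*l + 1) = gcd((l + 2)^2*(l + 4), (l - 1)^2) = 1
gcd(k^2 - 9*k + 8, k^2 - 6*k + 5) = k - 1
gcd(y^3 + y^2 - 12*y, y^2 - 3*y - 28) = y + 4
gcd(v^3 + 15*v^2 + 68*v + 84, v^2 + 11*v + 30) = v + 6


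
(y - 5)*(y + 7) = y^2 + 2*y - 35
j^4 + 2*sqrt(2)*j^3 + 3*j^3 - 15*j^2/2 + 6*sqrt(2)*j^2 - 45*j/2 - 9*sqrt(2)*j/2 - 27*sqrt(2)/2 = (j + 3)*(j - 3*sqrt(2)/2)*(j + sqrt(2)/2)*(j + 3*sqrt(2))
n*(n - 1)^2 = n^3 - 2*n^2 + n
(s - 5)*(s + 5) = s^2 - 25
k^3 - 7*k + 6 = (k - 2)*(k - 1)*(k + 3)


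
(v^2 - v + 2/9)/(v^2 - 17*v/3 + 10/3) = (v - 1/3)/(v - 5)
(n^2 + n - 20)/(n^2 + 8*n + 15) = (n - 4)/(n + 3)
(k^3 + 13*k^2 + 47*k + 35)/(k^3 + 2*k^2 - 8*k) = (k^3 + 13*k^2 + 47*k + 35)/(k*(k^2 + 2*k - 8))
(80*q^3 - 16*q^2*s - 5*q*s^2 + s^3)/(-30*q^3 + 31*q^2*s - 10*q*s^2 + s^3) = (-16*q^2 + s^2)/(6*q^2 - 5*q*s + s^2)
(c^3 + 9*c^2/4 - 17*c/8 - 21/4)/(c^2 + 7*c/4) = c + 1/2 - 3/c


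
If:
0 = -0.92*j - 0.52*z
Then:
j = -0.565217391304348*z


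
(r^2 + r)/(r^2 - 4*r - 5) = r/(r - 5)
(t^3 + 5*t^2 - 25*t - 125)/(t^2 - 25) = t + 5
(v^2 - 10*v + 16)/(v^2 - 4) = (v - 8)/(v + 2)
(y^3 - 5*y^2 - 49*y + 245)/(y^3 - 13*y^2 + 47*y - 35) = (y + 7)/(y - 1)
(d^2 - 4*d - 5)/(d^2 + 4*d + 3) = (d - 5)/(d + 3)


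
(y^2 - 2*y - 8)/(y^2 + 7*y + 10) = (y - 4)/(y + 5)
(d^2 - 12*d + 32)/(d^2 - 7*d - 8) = (d - 4)/(d + 1)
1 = 1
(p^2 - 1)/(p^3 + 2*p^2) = (p^2 - 1)/(p^2*(p + 2))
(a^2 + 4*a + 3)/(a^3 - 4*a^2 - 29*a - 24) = 1/(a - 8)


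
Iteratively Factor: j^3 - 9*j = (j - 3)*(j^2 + 3*j) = (j - 3)*(j + 3)*(j)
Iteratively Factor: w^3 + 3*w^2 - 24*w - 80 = (w - 5)*(w^2 + 8*w + 16) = (w - 5)*(w + 4)*(w + 4)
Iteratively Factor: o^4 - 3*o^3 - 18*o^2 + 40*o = (o - 5)*(o^3 + 2*o^2 - 8*o) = (o - 5)*(o + 4)*(o^2 - 2*o) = (o - 5)*(o - 2)*(o + 4)*(o)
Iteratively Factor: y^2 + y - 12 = (y + 4)*(y - 3)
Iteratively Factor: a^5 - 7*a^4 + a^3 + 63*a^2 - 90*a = (a - 5)*(a^4 - 2*a^3 - 9*a^2 + 18*a) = (a - 5)*(a - 3)*(a^3 + a^2 - 6*a) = (a - 5)*(a - 3)*(a + 3)*(a^2 - 2*a) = (a - 5)*(a - 3)*(a - 2)*(a + 3)*(a)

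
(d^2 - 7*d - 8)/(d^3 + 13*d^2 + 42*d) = (d^2 - 7*d - 8)/(d*(d^2 + 13*d + 42))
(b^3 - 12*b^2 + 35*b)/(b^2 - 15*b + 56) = b*(b - 5)/(b - 8)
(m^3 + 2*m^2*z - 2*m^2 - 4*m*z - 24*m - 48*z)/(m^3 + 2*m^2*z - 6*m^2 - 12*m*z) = (m + 4)/m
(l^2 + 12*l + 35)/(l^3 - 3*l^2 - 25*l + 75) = (l + 7)/(l^2 - 8*l + 15)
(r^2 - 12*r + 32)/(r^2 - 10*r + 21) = (r^2 - 12*r + 32)/(r^2 - 10*r + 21)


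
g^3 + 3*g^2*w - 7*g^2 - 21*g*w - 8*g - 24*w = (g - 8)*(g + 1)*(g + 3*w)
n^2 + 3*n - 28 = (n - 4)*(n + 7)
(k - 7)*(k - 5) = k^2 - 12*k + 35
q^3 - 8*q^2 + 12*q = q*(q - 6)*(q - 2)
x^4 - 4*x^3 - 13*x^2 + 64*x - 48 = (x - 4)*(x - 3)*(x - 1)*(x + 4)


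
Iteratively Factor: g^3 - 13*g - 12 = (g - 4)*(g^2 + 4*g + 3) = (g - 4)*(g + 1)*(g + 3)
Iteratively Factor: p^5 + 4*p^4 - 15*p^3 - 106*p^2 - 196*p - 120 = (p + 2)*(p^4 + 2*p^3 - 19*p^2 - 68*p - 60) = (p + 2)^2*(p^3 - 19*p - 30) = (p + 2)^3*(p^2 - 2*p - 15) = (p - 5)*(p + 2)^3*(p + 3)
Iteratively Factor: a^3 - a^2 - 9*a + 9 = (a + 3)*(a^2 - 4*a + 3) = (a - 3)*(a + 3)*(a - 1)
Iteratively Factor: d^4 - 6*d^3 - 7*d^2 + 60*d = (d - 4)*(d^3 - 2*d^2 - 15*d) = (d - 4)*(d + 3)*(d^2 - 5*d) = (d - 5)*(d - 4)*(d + 3)*(d)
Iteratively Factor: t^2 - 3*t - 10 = (t + 2)*(t - 5)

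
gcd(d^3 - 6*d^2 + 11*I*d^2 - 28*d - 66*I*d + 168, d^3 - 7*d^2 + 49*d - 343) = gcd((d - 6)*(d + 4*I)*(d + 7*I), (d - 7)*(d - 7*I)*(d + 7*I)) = d + 7*I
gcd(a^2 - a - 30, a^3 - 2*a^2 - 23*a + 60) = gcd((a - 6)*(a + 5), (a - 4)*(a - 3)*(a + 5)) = a + 5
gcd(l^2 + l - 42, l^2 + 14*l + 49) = l + 7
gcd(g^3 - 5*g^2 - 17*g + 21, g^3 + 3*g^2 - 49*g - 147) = g^2 - 4*g - 21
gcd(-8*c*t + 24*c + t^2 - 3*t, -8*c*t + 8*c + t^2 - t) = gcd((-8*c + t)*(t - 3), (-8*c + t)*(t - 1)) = -8*c + t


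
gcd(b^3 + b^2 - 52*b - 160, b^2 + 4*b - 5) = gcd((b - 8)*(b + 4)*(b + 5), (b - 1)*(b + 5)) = b + 5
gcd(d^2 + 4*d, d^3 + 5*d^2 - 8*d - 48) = d + 4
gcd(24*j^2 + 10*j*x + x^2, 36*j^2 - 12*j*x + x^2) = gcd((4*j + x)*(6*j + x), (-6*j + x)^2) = 1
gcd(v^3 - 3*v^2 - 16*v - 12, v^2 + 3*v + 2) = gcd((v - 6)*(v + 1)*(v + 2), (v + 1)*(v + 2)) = v^2 + 3*v + 2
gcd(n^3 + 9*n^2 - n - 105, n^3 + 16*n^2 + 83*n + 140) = n^2 + 12*n + 35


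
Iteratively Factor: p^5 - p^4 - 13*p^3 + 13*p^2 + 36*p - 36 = (p + 2)*(p^4 - 3*p^3 - 7*p^2 + 27*p - 18) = (p - 1)*(p + 2)*(p^3 - 2*p^2 - 9*p + 18) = (p - 1)*(p + 2)*(p + 3)*(p^2 - 5*p + 6) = (p - 3)*(p - 1)*(p + 2)*(p + 3)*(p - 2)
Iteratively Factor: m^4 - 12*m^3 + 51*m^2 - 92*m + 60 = (m - 2)*(m^3 - 10*m^2 + 31*m - 30) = (m - 2)^2*(m^2 - 8*m + 15) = (m - 5)*(m - 2)^2*(m - 3)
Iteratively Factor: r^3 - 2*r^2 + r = (r - 1)*(r^2 - r) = (r - 1)^2*(r)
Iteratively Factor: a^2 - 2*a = (a - 2)*(a)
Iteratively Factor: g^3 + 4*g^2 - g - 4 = (g + 4)*(g^2 - 1) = (g - 1)*(g + 4)*(g + 1)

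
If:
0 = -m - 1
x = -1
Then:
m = -1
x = -1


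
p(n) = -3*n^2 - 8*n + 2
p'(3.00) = -26.00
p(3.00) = -49.00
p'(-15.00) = 82.00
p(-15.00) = -553.00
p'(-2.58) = 7.48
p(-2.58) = 2.67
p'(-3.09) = 10.54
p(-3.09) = -1.92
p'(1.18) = -15.08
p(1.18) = -11.62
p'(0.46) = -10.76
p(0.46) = -2.31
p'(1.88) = -19.28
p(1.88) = -23.64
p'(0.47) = -10.82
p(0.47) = -2.42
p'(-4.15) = 16.90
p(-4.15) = -16.47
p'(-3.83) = 14.98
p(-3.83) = -11.37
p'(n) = -6*n - 8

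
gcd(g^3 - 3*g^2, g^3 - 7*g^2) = g^2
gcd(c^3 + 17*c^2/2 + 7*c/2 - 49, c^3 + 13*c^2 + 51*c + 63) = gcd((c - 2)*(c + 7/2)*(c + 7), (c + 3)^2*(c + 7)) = c + 7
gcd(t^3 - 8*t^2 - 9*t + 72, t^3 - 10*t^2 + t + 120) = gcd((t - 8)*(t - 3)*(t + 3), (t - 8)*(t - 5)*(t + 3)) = t^2 - 5*t - 24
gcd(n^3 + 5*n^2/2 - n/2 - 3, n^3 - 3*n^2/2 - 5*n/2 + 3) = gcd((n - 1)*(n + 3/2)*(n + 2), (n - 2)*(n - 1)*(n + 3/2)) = n^2 + n/2 - 3/2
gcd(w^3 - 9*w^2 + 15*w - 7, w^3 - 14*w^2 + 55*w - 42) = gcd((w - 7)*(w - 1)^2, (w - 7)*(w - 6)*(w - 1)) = w^2 - 8*w + 7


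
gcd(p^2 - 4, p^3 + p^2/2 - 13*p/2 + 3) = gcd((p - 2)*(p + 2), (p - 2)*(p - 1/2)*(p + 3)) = p - 2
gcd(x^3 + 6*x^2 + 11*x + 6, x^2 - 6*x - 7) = x + 1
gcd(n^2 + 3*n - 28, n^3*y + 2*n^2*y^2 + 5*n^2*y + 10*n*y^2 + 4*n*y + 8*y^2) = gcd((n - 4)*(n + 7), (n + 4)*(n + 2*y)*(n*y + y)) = 1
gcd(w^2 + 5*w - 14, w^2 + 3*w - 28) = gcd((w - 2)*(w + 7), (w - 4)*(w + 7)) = w + 7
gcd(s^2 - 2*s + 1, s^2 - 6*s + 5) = s - 1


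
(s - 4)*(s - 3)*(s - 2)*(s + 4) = s^4 - 5*s^3 - 10*s^2 + 80*s - 96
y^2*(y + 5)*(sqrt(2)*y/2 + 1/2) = sqrt(2)*y^4/2 + y^3/2 + 5*sqrt(2)*y^3/2 + 5*y^2/2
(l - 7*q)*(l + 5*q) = l^2 - 2*l*q - 35*q^2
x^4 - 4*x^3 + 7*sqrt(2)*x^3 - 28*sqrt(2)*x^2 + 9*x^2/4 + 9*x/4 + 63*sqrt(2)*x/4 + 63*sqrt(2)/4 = (x - 3)*(x - 3/2)*(x + 1/2)*(x + 7*sqrt(2))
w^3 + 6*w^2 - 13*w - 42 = (w - 3)*(w + 2)*(w + 7)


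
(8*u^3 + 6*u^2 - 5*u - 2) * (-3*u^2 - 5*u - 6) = -24*u^5 - 58*u^4 - 63*u^3 - 5*u^2 + 40*u + 12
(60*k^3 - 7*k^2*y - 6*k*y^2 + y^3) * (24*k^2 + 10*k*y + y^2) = 1440*k^5 + 432*k^4*y - 154*k^3*y^2 - 43*k^2*y^3 + 4*k*y^4 + y^5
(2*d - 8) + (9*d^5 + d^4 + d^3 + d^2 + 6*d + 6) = 9*d^5 + d^4 + d^3 + d^2 + 8*d - 2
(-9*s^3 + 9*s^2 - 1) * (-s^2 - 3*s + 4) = 9*s^5 + 18*s^4 - 63*s^3 + 37*s^2 + 3*s - 4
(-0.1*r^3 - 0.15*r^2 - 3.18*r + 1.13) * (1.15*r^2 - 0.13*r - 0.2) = -0.115*r^5 - 0.1595*r^4 - 3.6175*r^3 + 1.7429*r^2 + 0.4891*r - 0.226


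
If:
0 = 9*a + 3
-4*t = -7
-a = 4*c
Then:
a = -1/3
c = 1/12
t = 7/4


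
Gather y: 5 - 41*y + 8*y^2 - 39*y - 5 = 8*y^2 - 80*y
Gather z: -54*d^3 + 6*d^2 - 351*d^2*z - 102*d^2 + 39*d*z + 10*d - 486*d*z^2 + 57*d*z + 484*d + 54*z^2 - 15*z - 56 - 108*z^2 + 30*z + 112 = -54*d^3 - 96*d^2 + 494*d + z^2*(-486*d - 54) + z*(-351*d^2 + 96*d + 15) + 56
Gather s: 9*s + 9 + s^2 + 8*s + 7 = s^2 + 17*s + 16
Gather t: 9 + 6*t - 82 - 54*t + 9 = -48*t - 64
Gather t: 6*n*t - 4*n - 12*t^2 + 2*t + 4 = -4*n - 12*t^2 + t*(6*n + 2) + 4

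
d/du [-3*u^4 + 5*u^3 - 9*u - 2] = -12*u^3 + 15*u^2 - 9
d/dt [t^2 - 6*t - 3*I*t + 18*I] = 2*t - 6 - 3*I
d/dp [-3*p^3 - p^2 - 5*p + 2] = -9*p^2 - 2*p - 5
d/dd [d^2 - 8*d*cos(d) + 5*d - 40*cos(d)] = 8*d*sin(d) + 2*d + 40*sin(d) - 8*cos(d) + 5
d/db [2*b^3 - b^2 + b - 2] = 6*b^2 - 2*b + 1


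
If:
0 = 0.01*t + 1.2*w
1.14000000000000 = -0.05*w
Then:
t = 2736.00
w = -22.80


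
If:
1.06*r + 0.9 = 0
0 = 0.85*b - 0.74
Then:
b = 0.87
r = -0.85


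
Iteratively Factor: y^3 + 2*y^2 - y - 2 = (y + 2)*(y^2 - 1) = (y + 1)*(y + 2)*(y - 1)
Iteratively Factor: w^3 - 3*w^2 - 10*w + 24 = (w - 2)*(w^2 - w - 12) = (w - 2)*(w + 3)*(w - 4)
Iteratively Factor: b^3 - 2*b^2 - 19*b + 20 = (b + 4)*(b^2 - 6*b + 5) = (b - 5)*(b + 4)*(b - 1)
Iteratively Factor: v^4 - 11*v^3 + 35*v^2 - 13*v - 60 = (v - 4)*(v^3 - 7*v^2 + 7*v + 15) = (v - 5)*(v - 4)*(v^2 - 2*v - 3) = (v - 5)*(v - 4)*(v + 1)*(v - 3)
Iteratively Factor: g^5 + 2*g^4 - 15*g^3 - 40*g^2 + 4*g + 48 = (g + 2)*(g^4 - 15*g^2 - 10*g + 24) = (g - 4)*(g + 2)*(g^3 + 4*g^2 + g - 6) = (g - 4)*(g + 2)*(g + 3)*(g^2 + g - 2) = (g - 4)*(g + 2)^2*(g + 3)*(g - 1)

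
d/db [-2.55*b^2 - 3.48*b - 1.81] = -5.1*b - 3.48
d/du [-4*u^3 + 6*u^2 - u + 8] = -12*u^2 + 12*u - 1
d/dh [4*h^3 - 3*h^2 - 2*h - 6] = 12*h^2 - 6*h - 2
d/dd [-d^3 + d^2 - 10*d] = -3*d^2 + 2*d - 10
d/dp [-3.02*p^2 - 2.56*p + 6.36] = -6.04*p - 2.56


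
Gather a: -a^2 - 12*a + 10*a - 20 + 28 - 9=-a^2 - 2*a - 1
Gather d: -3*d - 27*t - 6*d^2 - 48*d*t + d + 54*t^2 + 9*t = -6*d^2 + d*(-48*t - 2) + 54*t^2 - 18*t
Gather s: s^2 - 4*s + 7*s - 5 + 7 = s^2 + 3*s + 2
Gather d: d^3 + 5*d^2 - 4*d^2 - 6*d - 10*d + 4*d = d^3 + d^2 - 12*d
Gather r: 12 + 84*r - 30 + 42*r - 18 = 126*r - 36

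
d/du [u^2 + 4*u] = 2*u + 4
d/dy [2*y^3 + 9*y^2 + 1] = 6*y*(y + 3)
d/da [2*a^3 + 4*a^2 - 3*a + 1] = 6*a^2 + 8*a - 3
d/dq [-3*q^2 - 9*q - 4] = -6*q - 9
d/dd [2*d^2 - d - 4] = 4*d - 1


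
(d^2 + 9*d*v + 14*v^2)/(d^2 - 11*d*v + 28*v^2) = (d^2 + 9*d*v + 14*v^2)/(d^2 - 11*d*v + 28*v^2)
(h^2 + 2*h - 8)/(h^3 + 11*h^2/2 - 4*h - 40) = 2*(h - 2)/(2*h^2 + 3*h - 20)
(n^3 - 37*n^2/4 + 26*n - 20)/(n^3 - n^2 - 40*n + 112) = (n - 5/4)/(n + 7)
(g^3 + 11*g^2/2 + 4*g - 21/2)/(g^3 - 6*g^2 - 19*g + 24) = (g + 7/2)/(g - 8)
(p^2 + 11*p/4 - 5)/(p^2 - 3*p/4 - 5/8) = 2*(p + 4)/(2*p + 1)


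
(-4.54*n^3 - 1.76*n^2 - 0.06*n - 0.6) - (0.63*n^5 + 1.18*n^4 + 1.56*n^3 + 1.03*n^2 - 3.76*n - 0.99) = -0.63*n^5 - 1.18*n^4 - 6.1*n^3 - 2.79*n^2 + 3.7*n + 0.39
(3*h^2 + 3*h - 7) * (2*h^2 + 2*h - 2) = 6*h^4 + 12*h^3 - 14*h^2 - 20*h + 14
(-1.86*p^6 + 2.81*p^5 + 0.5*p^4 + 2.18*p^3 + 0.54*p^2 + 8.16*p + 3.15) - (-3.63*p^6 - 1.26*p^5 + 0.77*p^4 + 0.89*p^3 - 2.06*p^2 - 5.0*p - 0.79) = 1.77*p^6 + 4.07*p^5 - 0.27*p^4 + 1.29*p^3 + 2.6*p^2 + 13.16*p + 3.94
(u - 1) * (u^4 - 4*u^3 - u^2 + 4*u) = u^5 - 5*u^4 + 3*u^3 + 5*u^2 - 4*u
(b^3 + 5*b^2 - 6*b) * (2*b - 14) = 2*b^4 - 4*b^3 - 82*b^2 + 84*b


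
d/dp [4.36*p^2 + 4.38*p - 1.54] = 8.72*p + 4.38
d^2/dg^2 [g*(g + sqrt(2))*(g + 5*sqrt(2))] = 6*g + 12*sqrt(2)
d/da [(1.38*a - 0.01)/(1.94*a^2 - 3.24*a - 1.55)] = (-2.6772*a^2 + 0.0388000000000002*a - 2.1714)/(3.7636*a^4 - 12.5712*a^3 + 4.4836*a^2 + 10.044*a + 2.4025)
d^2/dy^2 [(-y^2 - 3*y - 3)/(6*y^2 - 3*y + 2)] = 2*(-126*y^3 - 288*y^2 + 270*y - 13)/(216*y^6 - 324*y^5 + 378*y^4 - 243*y^3 + 126*y^2 - 36*y + 8)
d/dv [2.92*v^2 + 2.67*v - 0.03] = 5.84*v + 2.67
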